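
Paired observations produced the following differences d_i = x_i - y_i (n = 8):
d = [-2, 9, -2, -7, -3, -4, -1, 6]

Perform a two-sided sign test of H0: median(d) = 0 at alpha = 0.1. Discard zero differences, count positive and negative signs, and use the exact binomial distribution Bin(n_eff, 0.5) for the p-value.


Step 1: Discard zero differences. Original n = 8; n_eff = number of nonzero differences = 8.
Nonzero differences (with sign): -2, +9, -2, -7, -3, -4, -1, +6
Step 2: Count signs: positive = 2, negative = 6.
Step 3: Under H0: P(positive) = 0.5, so the number of positives S ~ Bin(8, 0.5).
Step 4: Two-sided exact p-value = sum of Bin(8,0.5) probabilities at or below the observed probability = 0.289062.
Step 5: alpha = 0.1. fail to reject H0.

n_eff = 8, pos = 2, neg = 6, p = 0.289062, fail to reject H0.


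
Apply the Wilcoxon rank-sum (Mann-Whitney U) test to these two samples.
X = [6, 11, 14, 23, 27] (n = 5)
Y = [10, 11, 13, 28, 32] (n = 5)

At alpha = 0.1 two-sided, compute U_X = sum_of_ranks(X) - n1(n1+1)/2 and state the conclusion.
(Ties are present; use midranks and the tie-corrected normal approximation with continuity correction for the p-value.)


Step 1: Combine and sort all 10 observations; assign midranks.
sorted (value, group): (6,X), (10,Y), (11,X), (11,Y), (13,Y), (14,X), (23,X), (27,X), (28,Y), (32,Y)
ranks: 6->1, 10->2, 11->3.5, 11->3.5, 13->5, 14->6, 23->7, 27->8, 28->9, 32->10
Step 2: Rank sum for X: R1 = 1 + 3.5 + 6 + 7 + 8 = 25.5.
Step 3: U_X = R1 - n1(n1+1)/2 = 25.5 - 5*6/2 = 25.5 - 15 = 10.5.
       U_Y = n1*n2 - U_X = 25 - 10.5 = 14.5.
Step 4: Ties are present, so use the tie-corrected normal approximation (with continuity correction) for the p-value.
Step 5: p-value = 0.753298; compare to alpha = 0.1. fail to reject H0.

U_X = 10.5, p = 0.753298, fail to reject H0 at alpha = 0.1.


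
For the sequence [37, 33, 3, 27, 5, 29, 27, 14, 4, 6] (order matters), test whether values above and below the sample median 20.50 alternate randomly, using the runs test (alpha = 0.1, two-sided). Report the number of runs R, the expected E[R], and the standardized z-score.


Step 1: Compute median = 20.50; label A = above, B = below.
Labels in order: AABABAABBB  (n_A = 5, n_B = 5)
Step 2: Count runs R = 6.
Step 3: Under H0 (random ordering), E[R] = 2*n_A*n_B/(n_A+n_B) + 1 = 2*5*5/10 + 1 = 6.0000.
        Var[R] = 2*n_A*n_B*(2*n_A*n_B - n_A - n_B) / ((n_A+n_B)^2 * (n_A+n_B-1)) = 2000/900 = 2.2222.
        SD[R] = 1.4907.
Step 4: R = E[R], so z = 0 with no continuity correction.
Step 5: Two-sided p-value via normal approximation = 2*(1 - Phi(|z|)) = 1.000000.
Step 6: alpha = 0.1. fail to reject H0.

R = 6, z = 0.0000, p = 1.000000, fail to reject H0.


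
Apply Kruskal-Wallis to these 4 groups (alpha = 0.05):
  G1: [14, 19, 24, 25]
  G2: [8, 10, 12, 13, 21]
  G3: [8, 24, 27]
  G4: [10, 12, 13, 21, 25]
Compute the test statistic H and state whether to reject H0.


Step 1: Combine all N = 17 observations and assign midranks.
sorted (value, group, rank): (8,G2,1.5), (8,G3,1.5), (10,G2,3.5), (10,G4,3.5), (12,G2,5.5), (12,G4,5.5), (13,G2,7.5), (13,G4,7.5), (14,G1,9), (19,G1,10), (21,G2,11.5), (21,G4,11.5), (24,G1,13.5), (24,G3,13.5), (25,G1,15.5), (25,G4,15.5), (27,G3,17)
Step 2: Sum ranks within each group.
R_1 = 48 (n_1 = 4)
R_2 = 29.5 (n_2 = 5)
R_3 = 32 (n_3 = 3)
R_4 = 43.5 (n_4 = 5)
Step 3: H = 12/(N(N+1)) * sum(R_i^2/n_i) - 3(N+1)
     = 12/(17*18) * (48^2/4 + 29.5^2/5 + 32^2/3 + 43.5^2/5) - 3*18
     = 0.039216 * 1469.83 - 54
     = 3.640523.
Step 4: Ties present; correction factor C = 1 - 42/(17^3 - 17) = 0.991422. Corrected H = 3.640523 / 0.991422 = 3.672023.
Step 5: Under H0, H ~ chi^2(3); p-value = 0.299127.
Step 6: alpha = 0.05. fail to reject H0.

H = 3.6720, df = 3, p = 0.299127, fail to reject H0.


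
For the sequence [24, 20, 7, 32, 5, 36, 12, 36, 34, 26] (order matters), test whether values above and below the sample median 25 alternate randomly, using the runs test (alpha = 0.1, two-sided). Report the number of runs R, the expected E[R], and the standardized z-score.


Step 1: Compute median = 25; label A = above, B = below.
Labels in order: BBBABABAAA  (n_A = 5, n_B = 5)
Step 2: Count runs R = 6.
Step 3: Under H0 (random ordering), E[R] = 2*n_A*n_B/(n_A+n_B) + 1 = 2*5*5/10 + 1 = 6.0000.
        Var[R] = 2*n_A*n_B*(2*n_A*n_B - n_A - n_B) / ((n_A+n_B)^2 * (n_A+n_B-1)) = 2000/900 = 2.2222.
        SD[R] = 1.4907.
Step 4: R = E[R], so z = 0 with no continuity correction.
Step 5: Two-sided p-value via normal approximation = 2*(1 - Phi(|z|)) = 1.000000.
Step 6: alpha = 0.1. fail to reject H0.

R = 6, z = 0.0000, p = 1.000000, fail to reject H0.


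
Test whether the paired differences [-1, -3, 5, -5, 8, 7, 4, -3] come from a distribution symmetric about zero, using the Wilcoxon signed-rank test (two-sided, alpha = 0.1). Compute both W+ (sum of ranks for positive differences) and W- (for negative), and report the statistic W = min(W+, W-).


Step 1: Drop any zero differences (none here) and take |d_i|.
|d| = [1, 3, 5, 5, 8, 7, 4, 3]
Step 2: Midrank |d_i| (ties get averaged ranks).
ranks: |1|->1, |3|->2.5, |5|->5.5, |5|->5.5, |8|->8, |7|->7, |4|->4, |3|->2.5
Step 3: Attach original signs; sum ranks with positive sign and with negative sign.
W+ = 5.5 + 8 + 7 + 4 = 24.5
W- = 1 + 2.5 + 5.5 + 2.5 = 11.5
(Check: W+ + W- = 36 should equal n(n+1)/2 = 36.)
Step 4: Test statistic W = min(W+, W-) = 11.5.
Step 5: Ties in |d|, so use the tie-corrected normal approximation.
        E[W] = n(n+1)/4 = 8*9/4 = 18.
        Tie groups: |d|=3 (t=2), |d|=5 (t=2); sum(t^3 - t) = 12.
        Var[W] = n(n+1)(2n+1)/24 - sum(t^3-t)/48 = 1224/24 - 12/48 = 50.75.
        z = (W - E[W]) / sqrt(Var[W]) = (11.5 - 18) / 7.1239 = -0.9124.
        Two-sided p = 2*Phi(z) = 0.361547.
Step 6: alpha = 0.1. fail to reject H0.

W+ = 24.5, W- = 11.5, W = min = 11.5, p = 0.361547, fail to reject H0.


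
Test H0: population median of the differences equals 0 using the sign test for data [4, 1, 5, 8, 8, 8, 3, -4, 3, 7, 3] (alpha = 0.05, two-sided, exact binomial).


Step 1: Discard zero differences. Original n = 11; n_eff = number of nonzero differences = 11.
Nonzero differences (with sign): +4, +1, +5, +8, +8, +8, +3, -4, +3, +7, +3
Step 2: Count signs: positive = 10, negative = 1.
Step 3: Under H0: P(positive) = 0.5, so the number of positives S ~ Bin(11, 0.5).
Step 4: Two-sided exact p-value = sum of Bin(11,0.5) probabilities at or below the observed probability = 0.011719.
Step 5: alpha = 0.05. reject H0.

n_eff = 11, pos = 10, neg = 1, p = 0.011719, reject H0.


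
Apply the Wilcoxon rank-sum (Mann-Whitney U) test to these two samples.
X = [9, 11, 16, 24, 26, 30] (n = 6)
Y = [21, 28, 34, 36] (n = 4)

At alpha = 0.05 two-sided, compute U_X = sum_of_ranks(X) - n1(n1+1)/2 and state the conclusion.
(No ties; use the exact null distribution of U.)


Step 1: Combine and sort all 10 observations; assign midranks.
sorted (value, group): (9,X), (11,X), (16,X), (21,Y), (24,X), (26,X), (28,Y), (30,X), (34,Y), (36,Y)
ranks: 9->1, 11->2, 16->3, 21->4, 24->5, 26->6, 28->7, 30->8, 34->9, 36->10
Step 2: Rank sum for X: R1 = 1 + 2 + 3 + 5 + 6 + 8 = 25.
Step 3: U_X = R1 - n1(n1+1)/2 = 25 - 6*7/2 = 25 - 21 = 4.
       U_Y = n1*n2 - U_X = 24 - 4 = 20.
Step 4: No ties, so the exact null distribution of U (based on enumerating the C(10,6) = 210 equally likely rank assignments) gives the two-sided p-value.
Step 5: p-value = 0.114286; compare to alpha = 0.05. fail to reject H0.

U_X = 4, p = 0.114286, fail to reject H0 at alpha = 0.05.


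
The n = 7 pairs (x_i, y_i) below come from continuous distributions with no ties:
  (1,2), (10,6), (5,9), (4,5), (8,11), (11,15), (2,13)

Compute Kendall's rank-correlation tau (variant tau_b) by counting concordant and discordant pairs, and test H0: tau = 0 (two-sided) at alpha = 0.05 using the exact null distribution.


Step 1: Enumerate the 21 unordered pairs (i,j) with i<j and classify each by sign(x_j-x_i) * sign(y_j-y_i).
  (1,2):dx=+9,dy=+4->C; (1,3):dx=+4,dy=+7->C; (1,4):dx=+3,dy=+3->C; (1,5):dx=+7,dy=+9->C
  (1,6):dx=+10,dy=+13->C; (1,7):dx=+1,dy=+11->C; (2,3):dx=-5,dy=+3->D; (2,4):dx=-6,dy=-1->C
  (2,5):dx=-2,dy=+5->D; (2,6):dx=+1,dy=+9->C; (2,7):dx=-8,dy=+7->D; (3,4):dx=-1,dy=-4->C
  (3,5):dx=+3,dy=+2->C; (3,6):dx=+6,dy=+6->C; (3,7):dx=-3,dy=+4->D; (4,5):dx=+4,dy=+6->C
  (4,6):dx=+7,dy=+10->C; (4,7):dx=-2,dy=+8->D; (5,6):dx=+3,dy=+4->C; (5,7):dx=-6,dy=+2->D
  (6,7):dx=-9,dy=-2->C
Step 2: C = 15, D = 6, total pairs = 21.
Step 3: tau = (C - D)/(n(n-1)/2) = (15 - 6)/21 = 0.428571.
Step 4: Exact two-sided p-value (enumerate n! = 5040 permutations of y under H0): p = 0.238889.
Step 5: alpha = 0.05. fail to reject H0.

tau_b = 0.4286 (C=15, D=6), p = 0.238889, fail to reject H0.


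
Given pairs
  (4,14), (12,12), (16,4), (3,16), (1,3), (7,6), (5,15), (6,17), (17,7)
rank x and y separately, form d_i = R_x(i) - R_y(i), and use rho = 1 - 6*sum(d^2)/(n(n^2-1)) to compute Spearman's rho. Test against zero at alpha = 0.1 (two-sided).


Step 1: Rank x and y separately (midranks; no ties here).
rank(x): 4->3, 12->7, 16->8, 3->2, 1->1, 7->6, 5->4, 6->5, 17->9
rank(y): 14->6, 12->5, 4->2, 16->8, 3->1, 6->3, 15->7, 17->9, 7->4
Step 2: d_i = R_x(i) - R_y(i); compute d_i^2.
  (3-6)^2=9, (7-5)^2=4, (8-2)^2=36, (2-8)^2=36, (1-1)^2=0, (6-3)^2=9, (4-7)^2=9, (5-9)^2=16, (9-4)^2=25
sum(d^2) = 144.
Step 3: rho = 1 - 6*144 / (9*(9^2 - 1)) = 1 - 864/720 = -0.200000.
Step 4: Under H0, t = rho * sqrt((n-2)/(1-rho^2)) = -0.5401 ~ t(7).
Step 5: Two-sided p-value from the t-distribution with 7 df = 0.605901.
Step 6: alpha = 0.1. fail to reject H0.

rho = -0.2000, p = 0.605901, fail to reject H0 at alpha = 0.1.


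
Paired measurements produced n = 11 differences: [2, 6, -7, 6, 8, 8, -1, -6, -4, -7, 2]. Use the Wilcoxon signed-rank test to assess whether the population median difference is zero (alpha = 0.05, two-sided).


Step 1: Drop any zero differences (none here) and take |d_i|.
|d| = [2, 6, 7, 6, 8, 8, 1, 6, 4, 7, 2]
Step 2: Midrank |d_i| (ties get averaged ranks).
ranks: |2|->2.5, |6|->6, |7|->8.5, |6|->6, |8|->10.5, |8|->10.5, |1|->1, |6|->6, |4|->4, |7|->8.5, |2|->2.5
Step 3: Attach original signs; sum ranks with positive sign and with negative sign.
W+ = 2.5 + 6 + 6 + 10.5 + 10.5 + 2.5 = 38
W- = 8.5 + 1 + 6 + 4 + 8.5 = 28
(Check: W+ + W- = 66 should equal n(n+1)/2 = 66.)
Step 4: Test statistic W = min(W+, W-) = 28.
Step 5: Ties in |d|, so use the tie-corrected normal approximation.
        E[W] = n(n+1)/4 = 11*12/4 = 33.
        Tie groups: |d|=2 (t=2), |d|=6 (t=3), |d|=7 (t=2), |d|=8 (t=2); sum(t^3 - t) = 42.
        Var[W] = n(n+1)(2n+1)/24 - sum(t^3-t)/48 = 3036/24 - 42/48 = 125.625.
        z = (W - E[W]) / sqrt(Var[W]) = (28 - 33) / 11.2083 = -0.4461.
        Two-sided p = 2*Phi(z) = 0.655525.
Step 6: alpha = 0.05. fail to reject H0.

W+ = 38, W- = 28, W = min = 28, p = 0.655525, fail to reject H0.


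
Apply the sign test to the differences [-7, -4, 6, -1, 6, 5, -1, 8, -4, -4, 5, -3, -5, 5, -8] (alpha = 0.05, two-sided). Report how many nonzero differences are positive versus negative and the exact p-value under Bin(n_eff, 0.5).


Step 1: Discard zero differences. Original n = 15; n_eff = number of nonzero differences = 15.
Nonzero differences (with sign): -7, -4, +6, -1, +6, +5, -1, +8, -4, -4, +5, -3, -5, +5, -8
Step 2: Count signs: positive = 6, negative = 9.
Step 3: Under H0: P(positive) = 0.5, so the number of positives S ~ Bin(15, 0.5).
Step 4: Two-sided exact p-value = sum of Bin(15,0.5) probabilities at or below the observed probability = 0.607239.
Step 5: alpha = 0.05. fail to reject H0.

n_eff = 15, pos = 6, neg = 9, p = 0.607239, fail to reject H0.


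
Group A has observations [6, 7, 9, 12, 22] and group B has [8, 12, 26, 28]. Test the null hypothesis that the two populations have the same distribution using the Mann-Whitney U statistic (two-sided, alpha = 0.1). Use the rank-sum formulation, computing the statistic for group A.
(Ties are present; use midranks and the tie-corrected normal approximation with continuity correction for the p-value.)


Step 1: Combine and sort all 9 observations; assign midranks.
sorted (value, group): (6,X), (7,X), (8,Y), (9,X), (12,X), (12,Y), (22,X), (26,Y), (28,Y)
ranks: 6->1, 7->2, 8->3, 9->4, 12->5.5, 12->5.5, 22->7, 26->8, 28->9
Step 2: Rank sum for X: R1 = 1 + 2 + 4 + 5.5 + 7 = 19.5.
Step 3: U_X = R1 - n1(n1+1)/2 = 19.5 - 5*6/2 = 19.5 - 15 = 4.5.
       U_Y = n1*n2 - U_X = 20 - 4.5 = 15.5.
Step 4: Ties are present, so use the tie-corrected normal approximation (with continuity correction) for the p-value.
Step 5: p-value = 0.218742; compare to alpha = 0.1. fail to reject H0.

U_X = 4.5, p = 0.218742, fail to reject H0 at alpha = 0.1.


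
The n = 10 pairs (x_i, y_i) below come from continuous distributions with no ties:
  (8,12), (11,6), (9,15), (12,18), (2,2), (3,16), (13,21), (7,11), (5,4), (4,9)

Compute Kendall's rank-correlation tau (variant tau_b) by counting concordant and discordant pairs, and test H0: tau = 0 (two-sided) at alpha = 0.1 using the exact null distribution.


Step 1: Enumerate the 45 unordered pairs (i,j) with i<j and classify each by sign(x_j-x_i) * sign(y_j-y_i).
  (1,2):dx=+3,dy=-6->D; (1,3):dx=+1,dy=+3->C; (1,4):dx=+4,dy=+6->C; (1,5):dx=-6,dy=-10->C
  (1,6):dx=-5,dy=+4->D; (1,7):dx=+5,dy=+9->C; (1,8):dx=-1,dy=-1->C; (1,9):dx=-3,dy=-8->C
  (1,10):dx=-4,dy=-3->C; (2,3):dx=-2,dy=+9->D; (2,4):dx=+1,dy=+12->C; (2,5):dx=-9,dy=-4->C
  (2,6):dx=-8,dy=+10->D; (2,7):dx=+2,dy=+15->C; (2,8):dx=-4,dy=+5->D; (2,9):dx=-6,dy=-2->C
  (2,10):dx=-7,dy=+3->D; (3,4):dx=+3,dy=+3->C; (3,5):dx=-7,dy=-13->C; (3,6):dx=-6,dy=+1->D
  (3,7):dx=+4,dy=+6->C; (3,8):dx=-2,dy=-4->C; (3,9):dx=-4,dy=-11->C; (3,10):dx=-5,dy=-6->C
  (4,5):dx=-10,dy=-16->C; (4,6):dx=-9,dy=-2->C; (4,7):dx=+1,dy=+3->C; (4,8):dx=-5,dy=-7->C
  (4,9):dx=-7,dy=-14->C; (4,10):dx=-8,dy=-9->C; (5,6):dx=+1,dy=+14->C; (5,7):dx=+11,dy=+19->C
  (5,8):dx=+5,dy=+9->C; (5,9):dx=+3,dy=+2->C; (5,10):dx=+2,dy=+7->C; (6,7):dx=+10,dy=+5->C
  (6,8):dx=+4,dy=-5->D; (6,9):dx=+2,dy=-12->D; (6,10):dx=+1,dy=-7->D; (7,8):dx=-6,dy=-10->C
  (7,9):dx=-8,dy=-17->C; (7,10):dx=-9,dy=-12->C; (8,9):dx=-2,dy=-7->C; (8,10):dx=-3,dy=-2->C
  (9,10):dx=-1,dy=+5->D
Step 2: C = 34, D = 11, total pairs = 45.
Step 3: tau = (C - D)/(n(n-1)/2) = (34 - 11)/45 = 0.511111.
Step 4: Exact two-sided p-value (enumerate n! = 3628800 permutations of y under H0): p = 0.046623.
Step 5: alpha = 0.1. reject H0.

tau_b = 0.5111 (C=34, D=11), p = 0.046623, reject H0.


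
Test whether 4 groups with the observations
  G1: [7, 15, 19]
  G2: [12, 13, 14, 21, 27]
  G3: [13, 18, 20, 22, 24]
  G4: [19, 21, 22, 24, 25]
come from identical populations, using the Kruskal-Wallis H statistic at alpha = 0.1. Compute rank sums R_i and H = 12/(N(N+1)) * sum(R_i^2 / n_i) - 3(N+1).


Step 1: Combine all N = 18 observations and assign midranks.
sorted (value, group, rank): (7,G1,1), (12,G2,2), (13,G2,3.5), (13,G3,3.5), (14,G2,5), (15,G1,6), (18,G3,7), (19,G1,8.5), (19,G4,8.5), (20,G3,10), (21,G2,11.5), (21,G4,11.5), (22,G3,13.5), (22,G4,13.5), (24,G3,15.5), (24,G4,15.5), (25,G4,17), (27,G2,18)
Step 2: Sum ranks within each group.
R_1 = 15.5 (n_1 = 3)
R_2 = 40 (n_2 = 5)
R_3 = 49.5 (n_3 = 5)
R_4 = 66 (n_4 = 5)
Step 3: H = 12/(N(N+1)) * sum(R_i^2/n_i) - 3(N+1)
     = 12/(18*19) * (15.5^2/3 + 40^2/5 + 49.5^2/5 + 66^2/5) - 3*19
     = 0.035088 * 1761.33 - 57
     = 4.801170.
Step 4: Ties present; correction factor C = 1 - 30/(18^3 - 18) = 0.994840. Corrected H = 4.801170 / 0.994840 = 4.826072.
Step 5: Under H0, H ~ chi^2(3); p-value = 0.184985.
Step 6: alpha = 0.1. fail to reject H0.

H = 4.8261, df = 3, p = 0.184985, fail to reject H0.


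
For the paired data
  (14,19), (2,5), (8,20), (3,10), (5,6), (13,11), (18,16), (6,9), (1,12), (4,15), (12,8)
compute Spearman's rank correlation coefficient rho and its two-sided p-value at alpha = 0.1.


Step 1: Rank x and y separately (midranks; no ties here).
rank(x): 14->10, 2->2, 8->7, 3->3, 5->5, 13->9, 18->11, 6->6, 1->1, 4->4, 12->8
rank(y): 19->10, 5->1, 20->11, 10->5, 6->2, 11->6, 16->9, 9->4, 12->7, 15->8, 8->3
Step 2: d_i = R_x(i) - R_y(i); compute d_i^2.
  (10-10)^2=0, (2-1)^2=1, (7-11)^2=16, (3-5)^2=4, (5-2)^2=9, (9-6)^2=9, (11-9)^2=4, (6-4)^2=4, (1-7)^2=36, (4-8)^2=16, (8-3)^2=25
sum(d^2) = 124.
Step 3: rho = 1 - 6*124 / (11*(11^2 - 1)) = 1 - 744/1320 = 0.436364.
Step 4: Under H0, t = rho * sqrt((n-2)/(1-rho^2)) = 1.4549 ~ t(9).
Step 5: Two-sided p-value from the t-distribution with 9 df = 0.179665.
Step 6: alpha = 0.1. fail to reject H0.

rho = 0.4364, p = 0.179665, fail to reject H0 at alpha = 0.1.


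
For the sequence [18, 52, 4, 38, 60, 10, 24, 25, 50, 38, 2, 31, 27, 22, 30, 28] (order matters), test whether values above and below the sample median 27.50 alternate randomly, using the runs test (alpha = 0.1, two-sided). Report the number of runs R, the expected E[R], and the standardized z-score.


Step 1: Compute median = 27.50; label A = above, B = below.
Labels in order: BABAABBBAABABBAA  (n_A = 8, n_B = 8)
Step 2: Count runs R = 10.
Step 3: Under H0 (random ordering), E[R] = 2*n_A*n_B/(n_A+n_B) + 1 = 2*8*8/16 + 1 = 9.0000.
        Var[R] = 2*n_A*n_B*(2*n_A*n_B - n_A - n_B) / ((n_A+n_B)^2 * (n_A+n_B-1)) = 14336/3840 = 3.7333.
        SD[R] = 1.9322.
Step 4: Continuity-corrected z = (R - 0.5 - E[R]) / SD[R] = (10 - 0.5 - 9.0000) / 1.9322 = 0.2588.
Step 5: Two-sided p-value via normal approximation = 2*(1 - Phi(|z|)) = 0.795809.
Step 6: alpha = 0.1. fail to reject H0.

R = 10, z = 0.2588, p = 0.795809, fail to reject H0.


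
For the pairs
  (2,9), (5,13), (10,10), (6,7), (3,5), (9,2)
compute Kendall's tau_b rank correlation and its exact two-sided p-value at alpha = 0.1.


Step 1: Enumerate the 15 unordered pairs (i,j) with i<j and classify each by sign(x_j-x_i) * sign(y_j-y_i).
  (1,2):dx=+3,dy=+4->C; (1,3):dx=+8,dy=+1->C; (1,4):dx=+4,dy=-2->D; (1,5):dx=+1,dy=-4->D
  (1,6):dx=+7,dy=-7->D; (2,3):dx=+5,dy=-3->D; (2,4):dx=+1,dy=-6->D; (2,5):dx=-2,dy=-8->C
  (2,6):dx=+4,dy=-11->D; (3,4):dx=-4,dy=-3->C; (3,5):dx=-7,dy=-5->C; (3,6):dx=-1,dy=-8->C
  (4,5):dx=-3,dy=-2->C; (4,6):dx=+3,dy=-5->D; (5,6):dx=+6,dy=-3->D
Step 2: C = 7, D = 8, total pairs = 15.
Step 3: tau = (C - D)/(n(n-1)/2) = (7 - 8)/15 = -0.066667.
Step 4: Exact two-sided p-value (enumerate n! = 720 permutations of y under H0): p = 1.000000.
Step 5: alpha = 0.1. fail to reject H0.

tau_b = -0.0667 (C=7, D=8), p = 1.000000, fail to reject H0.


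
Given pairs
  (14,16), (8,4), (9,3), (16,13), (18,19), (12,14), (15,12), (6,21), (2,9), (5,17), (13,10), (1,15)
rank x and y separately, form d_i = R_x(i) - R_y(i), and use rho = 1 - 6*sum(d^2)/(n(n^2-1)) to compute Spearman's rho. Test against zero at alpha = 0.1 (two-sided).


Step 1: Rank x and y separately (midranks; no ties here).
rank(x): 14->9, 8->5, 9->6, 16->11, 18->12, 12->7, 15->10, 6->4, 2->2, 5->3, 13->8, 1->1
rank(y): 16->9, 4->2, 3->1, 13->6, 19->11, 14->7, 12->5, 21->12, 9->3, 17->10, 10->4, 15->8
Step 2: d_i = R_x(i) - R_y(i); compute d_i^2.
  (9-9)^2=0, (5-2)^2=9, (6-1)^2=25, (11-6)^2=25, (12-11)^2=1, (7-7)^2=0, (10-5)^2=25, (4-12)^2=64, (2-3)^2=1, (3-10)^2=49, (8-4)^2=16, (1-8)^2=49
sum(d^2) = 264.
Step 3: rho = 1 - 6*264 / (12*(12^2 - 1)) = 1 - 1584/1716 = 0.076923.
Step 4: Under H0, t = rho * sqrt((n-2)/(1-rho^2)) = 0.2440 ~ t(10).
Step 5: Two-sided p-value from the t-distribution with 10 df = 0.812183.
Step 6: alpha = 0.1. fail to reject H0.

rho = 0.0769, p = 0.812183, fail to reject H0 at alpha = 0.1.


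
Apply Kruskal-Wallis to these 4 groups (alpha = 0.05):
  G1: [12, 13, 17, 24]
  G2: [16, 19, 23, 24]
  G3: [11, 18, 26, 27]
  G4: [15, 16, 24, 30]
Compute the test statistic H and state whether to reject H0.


Step 1: Combine all N = 16 observations and assign midranks.
sorted (value, group, rank): (11,G3,1), (12,G1,2), (13,G1,3), (15,G4,4), (16,G2,5.5), (16,G4,5.5), (17,G1,7), (18,G3,8), (19,G2,9), (23,G2,10), (24,G1,12), (24,G2,12), (24,G4,12), (26,G3,14), (27,G3,15), (30,G4,16)
Step 2: Sum ranks within each group.
R_1 = 24 (n_1 = 4)
R_2 = 36.5 (n_2 = 4)
R_3 = 38 (n_3 = 4)
R_4 = 37.5 (n_4 = 4)
Step 3: H = 12/(N(N+1)) * sum(R_i^2/n_i) - 3(N+1)
     = 12/(16*17) * (24^2/4 + 36.5^2/4 + 38^2/4 + 37.5^2/4) - 3*17
     = 0.044118 * 1189.62 - 51
     = 1.483456.
Step 4: Ties present; correction factor C = 1 - 30/(16^3 - 16) = 0.992647. Corrected H = 1.483456 / 0.992647 = 1.494444.
Step 5: Under H0, H ~ chi^2(3); p-value = 0.683553.
Step 6: alpha = 0.05. fail to reject H0.

H = 1.4944, df = 3, p = 0.683553, fail to reject H0.


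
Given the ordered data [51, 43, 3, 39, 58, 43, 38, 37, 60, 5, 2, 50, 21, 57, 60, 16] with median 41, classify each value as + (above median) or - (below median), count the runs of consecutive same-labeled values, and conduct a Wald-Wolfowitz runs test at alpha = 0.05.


Step 1: Compute median = 41; label A = above, B = below.
Labels in order: AABBAABBABBABAAB  (n_A = 8, n_B = 8)
Step 2: Count runs R = 10.
Step 3: Under H0 (random ordering), E[R] = 2*n_A*n_B/(n_A+n_B) + 1 = 2*8*8/16 + 1 = 9.0000.
        Var[R] = 2*n_A*n_B*(2*n_A*n_B - n_A - n_B) / ((n_A+n_B)^2 * (n_A+n_B-1)) = 14336/3840 = 3.7333.
        SD[R] = 1.9322.
Step 4: Continuity-corrected z = (R - 0.5 - E[R]) / SD[R] = (10 - 0.5 - 9.0000) / 1.9322 = 0.2588.
Step 5: Two-sided p-value via normal approximation = 2*(1 - Phi(|z|)) = 0.795809.
Step 6: alpha = 0.05. fail to reject H0.

R = 10, z = 0.2588, p = 0.795809, fail to reject H0.


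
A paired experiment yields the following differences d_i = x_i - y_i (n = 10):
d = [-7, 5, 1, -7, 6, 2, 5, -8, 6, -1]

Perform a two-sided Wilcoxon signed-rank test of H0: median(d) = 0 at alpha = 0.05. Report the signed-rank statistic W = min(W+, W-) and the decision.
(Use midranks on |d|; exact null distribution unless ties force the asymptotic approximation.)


Step 1: Drop any zero differences (none here) and take |d_i|.
|d| = [7, 5, 1, 7, 6, 2, 5, 8, 6, 1]
Step 2: Midrank |d_i| (ties get averaged ranks).
ranks: |7|->8.5, |5|->4.5, |1|->1.5, |7|->8.5, |6|->6.5, |2|->3, |5|->4.5, |8|->10, |6|->6.5, |1|->1.5
Step 3: Attach original signs; sum ranks with positive sign and with negative sign.
W+ = 4.5 + 1.5 + 6.5 + 3 + 4.5 + 6.5 = 26.5
W- = 8.5 + 8.5 + 10 + 1.5 = 28.5
(Check: W+ + W- = 55 should equal n(n+1)/2 = 55.)
Step 4: Test statistic W = min(W+, W-) = 26.5.
Step 5: Ties in |d|, so use the tie-corrected normal approximation.
        E[W] = n(n+1)/4 = 10*11/4 = 27.5.
        Tie groups: |d|=1 (t=2), |d|=5 (t=2), |d|=6 (t=2), |d|=7 (t=2); sum(t^3 - t) = 24.
        Var[W] = n(n+1)(2n+1)/24 - sum(t^3-t)/48 = 2310/24 - 24/48 = 95.75.
        z = (W - E[W]) / sqrt(Var[W]) = (26.5 - 27.5) / 9.7852 = -0.1022.
        Two-sided p = 2*Phi(z) = 0.918602.
Step 6: alpha = 0.05. fail to reject H0.

W+ = 26.5, W- = 28.5, W = min = 26.5, p = 0.918602, fail to reject H0.


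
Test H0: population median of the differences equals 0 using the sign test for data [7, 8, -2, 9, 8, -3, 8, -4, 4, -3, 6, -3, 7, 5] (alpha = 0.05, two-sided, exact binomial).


Step 1: Discard zero differences. Original n = 14; n_eff = number of nonzero differences = 14.
Nonzero differences (with sign): +7, +8, -2, +9, +8, -3, +8, -4, +4, -3, +6, -3, +7, +5
Step 2: Count signs: positive = 9, negative = 5.
Step 3: Under H0: P(positive) = 0.5, so the number of positives S ~ Bin(14, 0.5).
Step 4: Two-sided exact p-value = sum of Bin(14,0.5) probabilities at or below the observed probability = 0.423950.
Step 5: alpha = 0.05. fail to reject H0.

n_eff = 14, pos = 9, neg = 5, p = 0.423950, fail to reject H0.


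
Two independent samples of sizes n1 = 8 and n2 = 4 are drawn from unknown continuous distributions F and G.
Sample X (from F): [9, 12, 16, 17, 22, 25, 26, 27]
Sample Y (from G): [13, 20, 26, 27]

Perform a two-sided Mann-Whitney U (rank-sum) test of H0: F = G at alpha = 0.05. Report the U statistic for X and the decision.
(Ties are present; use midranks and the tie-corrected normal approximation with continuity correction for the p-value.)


Step 1: Combine and sort all 12 observations; assign midranks.
sorted (value, group): (9,X), (12,X), (13,Y), (16,X), (17,X), (20,Y), (22,X), (25,X), (26,X), (26,Y), (27,X), (27,Y)
ranks: 9->1, 12->2, 13->3, 16->4, 17->5, 20->6, 22->7, 25->8, 26->9.5, 26->9.5, 27->11.5, 27->11.5
Step 2: Rank sum for X: R1 = 1 + 2 + 4 + 5 + 7 + 8 + 9.5 + 11.5 = 48.
Step 3: U_X = R1 - n1(n1+1)/2 = 48 - 8*9/2 = 48 - 36 = 12.
       U_Y = n1*n2 - U_X = 32 - 12 = 20.
Step 4: Ties are present, so use the tie-corrected normal approximation (with continuity correction) for the p-value.
Step 5: p-value = 0.550818; compare to alpha = 0.05. fail to reject H0.

U_X = 12, p = 0.550818, fail to reject H0 at alpha = 0.05.


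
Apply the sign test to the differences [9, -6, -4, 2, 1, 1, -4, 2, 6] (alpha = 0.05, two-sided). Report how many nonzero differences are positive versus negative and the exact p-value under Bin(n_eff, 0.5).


Step 1: Discard zero differences. Original n = 9; n_eff = number of nonzero differences = 9.
Nonzero differences (with sign): +9, -6, -4, +2, +1, +1, -4, +2, +6
Step 2: Count signs: positive = 6, negative = 3.
Step 3: Under H0: P(positive) = 0.5, so the number of positives S ~ Bin(9, 0.5).
Step 4: Two-sided exact p-value = sum of Bin(9,0.5) probabilities at or below the observed probability = 0.507812.
Step 5: alpha = 0.05. fail to reject H0.

n_eff = 9, pos = 6, neg = 3, p = 0.507812, fail to reject H0.


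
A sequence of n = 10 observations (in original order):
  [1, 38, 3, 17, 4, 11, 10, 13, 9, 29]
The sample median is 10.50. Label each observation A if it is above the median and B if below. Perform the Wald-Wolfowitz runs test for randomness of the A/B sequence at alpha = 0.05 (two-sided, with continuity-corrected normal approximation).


Step 1: Compute median = 10.50; label A = above, B = below.
Labels in order: BABABABABA  (n_A = 5, n_B = 5)
Step 2: Count runs R = 10.
Step 3: Under H0 (random ordering), E[R] = 2*n_A*n_B/(n_A+n_B) + 1 = 2*5*5/10 + 1 = 6.0000.
        Var[R] = 2*n_A*n_B*(2*n_A*n_B - n_A - n_B) / ((n_A+n_B)^2 * (n_A+n_B-1)) = 2000/900 = 2.2222.
        SD[R] = 1.4907.
Step 4: Continuity-corrected z = (R - 0.5 - E[R]) / SD[R] = (10 - 0.5 - 6.0000) / 1.4907 = 2.3479.
Step 5: Two-sided p-value via normal approximation = 2*(1 - Phi(|z|)) = 0.018881.
Step 6: alpha = 0.05. reject H0.

R = 10, z = 2.3479, p = 0.018881, reject H0.


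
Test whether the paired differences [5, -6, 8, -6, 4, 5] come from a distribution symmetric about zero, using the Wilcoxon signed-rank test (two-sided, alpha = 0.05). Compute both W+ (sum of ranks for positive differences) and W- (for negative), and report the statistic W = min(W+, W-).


Step 1: Drop any zero differences (none here) and take |d_i|.
|d| = [5, 6, 8, 6, 4, 5]
Step 2: Midrank |d_i| (ties get averaged ranks).
ranks: |5|->2.5, |6|->4.5, |8|->6, |6|->4.5, |4|->1, |5|->2.5
Step 3: Attach original signs; sum ranks with positive sign and with negative sign.
W+ = 2.5 + 6 + 1 + 2.5 = 12
W- = 4.5 + 4.5 = 9
(Check: W+ + W- = 21 should equal n(n+1)/2 = 21.)
Step 4: Test statistic W = min(W+, W-) = 9.
Step 5: Ties in |d|, so use the tie-corrected normal approximation.
        E[W] = n(n+1)/4 = 6*7/4 = 10.5.
        Tie groups: |d|=5 (t=2), |d|=6 (t=2); sum(t^3 - t) = 12.
        Var[W] = n(n+1)(2n+1)/24 - sum(t^3-t)/48 = 546/24 - 12/48 = 22.5.
        z = (W - E[W]) / sqrt(Var[W]) = (9 - 10.5) / 4.7434 = -0.3162.
        Two-sided p = 2*Phi(z) = 0.751830.
Step 6: alpha = 0.05. fail to reject H0.

W+ = 12, W- = 9, W = min = 9, p = 0.751830, fail to reject H0.


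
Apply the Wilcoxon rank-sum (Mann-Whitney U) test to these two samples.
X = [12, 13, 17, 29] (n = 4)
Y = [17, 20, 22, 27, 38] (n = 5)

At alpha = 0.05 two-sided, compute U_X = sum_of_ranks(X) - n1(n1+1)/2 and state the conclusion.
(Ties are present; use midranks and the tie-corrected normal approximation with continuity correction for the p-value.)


Step 1: Combine and sort all 9 observations; assign midranks.
sorted (value, group): (12,X), (13,X), (17,X), (17,Y), (20,Y), (22,Y), (27,Y), (29,X), (38,Y)
ranks: 12->1, 13->2, 17->3.5, 17->3.5, 20->5, 22->6, 27->7, 29->8, 38->9
Step 2: Rank sum for X: R1 = 1 + 2 + 3.5 + 8 = 14.5.
Step 3: U_X = R1 - n1(n1+1)/2 = 14.5 - 4*5/2 = 14.5 - 10 = 4.5.
       U_Y = n1*n2 - U_X = 20 - 4.5 = 15.5.
Step 4: Ties are present, so use the tie-corrected normal approximation (with continuity correction) for the p-value.
Step 5: p-value = 0.218742; compare to alpha = 0.05. fail to reject H0.

U_X = 4.5, p = 0.218742, fail to reject H0 at alpha = 0.05.


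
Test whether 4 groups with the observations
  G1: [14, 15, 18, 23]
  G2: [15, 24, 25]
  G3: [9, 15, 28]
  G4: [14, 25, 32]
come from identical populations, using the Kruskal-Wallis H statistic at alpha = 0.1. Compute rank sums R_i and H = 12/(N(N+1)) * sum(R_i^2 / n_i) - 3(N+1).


Step 1: Combine all N = 13 observations and assign midranks.
sorted (value, group, rank): (9,G3,1), (14,G1,2.5), (14,G4,2.5), (15,G1,5), (15,G2,5), (15,G3,5), (18,G1,7), (23,G1,8), (24,G2,9), (25,G2,10.5), (25,G4,10.5), (28,G3,12), (32,G4,13)
Step 2: Sum ranks within each group.
R_1 = 22.5 (n_1 = 4)
R_2 = 24.5 (n_2 = 3)
R_3 = 18 (n_3 = 3)
R_4 = 26 (n_4 = 3)
Step 3: H = 12/(N(N+1)) * sum(R_i^2/n_i) - 3(N+1)
     = 12/(13*14) * (22.5^2/4 + 24.5^2/3 + 18^2/3 + 26^2/3) - 3*14
     = 0.065934 * 659.979 - 42
     = 1.515110.
Step 4: Ties present; correction factor C = 1 - 36/(13^3 - 13) = 0.983516. Corrected H = 1.515110 / 0.983516 = 1.540503.
Step 5: Under H0, H ~ chi^2(3); p-value = 0.672954.
Step 6: alpha = 0.1. fail to reject H0.

H = 1.5405, df = 3, p = 0.672954, fail to reject H0.


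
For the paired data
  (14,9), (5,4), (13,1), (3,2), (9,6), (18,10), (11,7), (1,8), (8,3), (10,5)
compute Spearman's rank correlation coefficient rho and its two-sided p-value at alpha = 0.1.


Step 1: Rank x and y separately (midranks; no ties here).
rank(x): 14->9, 5->3, 13->8, 3->2, 9->5, 18->10, 11->7, 1->1, 8->4, 10->6
rank(y): 9->9, 4->4, 1->1, 2->2, 6->6, 10->10, 7->7, 8->8, 3->3, 5->5
Step 2: d_i = R_x(i) - R_y(i); compute d_i^2.
  (9-9)^2=0, (3-4)^2=1, (8-1)^2=49, (2-2)^2=0, (5-6)^2=1, (10-10)^2=0, (7-7)^2=0, (1-8)^2=49, (4-3)^2=1, (6-5)^2=1
sum(d^2) = 102.
Step 3: rho = 1 - 6*102 / (10*(10^2 - 1)) = 1 - 612/990 = 0.381818.
Step 4: Under H0, t = rho * sqrt((n-2)/(1-rho^2)) = 1.1685 ~ t(8).
Step 5: Two-sided p-value from the t-distribution with 8 df = 0.276255.
Step 6: alpha = 0.1. fail to reject H0.

rho = 0.3818, p = 0.276255, fail to reject H0 at alpha = 0.1.


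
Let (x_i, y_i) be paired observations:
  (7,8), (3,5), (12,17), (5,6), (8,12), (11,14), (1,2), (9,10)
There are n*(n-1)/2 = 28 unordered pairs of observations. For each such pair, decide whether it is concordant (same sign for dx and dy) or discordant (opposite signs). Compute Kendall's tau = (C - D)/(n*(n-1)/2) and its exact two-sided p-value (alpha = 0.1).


Step 1: Enumerate the 28 unordered pairs (i,j) with i<j and classify each by sign(x_j-x_i) * sign(y_j-y_i).
  (1,2):dx=-4,dy=-3->C; (1,3):dx=+5,dy=+9->C; (1,4):dx=-2,dy=-2->C; (1,5):dx=+1,dy=+4->C
  (1,6):dx=+4,dy=+6->C; (1,7):dx=-6,dy=-6->C; (1,8):dx=+2,dy=+2->C; (2,3):dx=+9,dy=+12->C
  (2,4):dx=+2,dy=+1->C; (2,5):dx=+5,dy=+7->C; (2,6):dx=+8,dy=+9->C; (2,7):dx=-2,dy=-3->C
  (2,8):dx=+6,dy=+5->C; (3,4):dx=-7,dy=-11->C; (3,5):dx=-4,dy=-5->C; (3,6):dx=-1,dy=-3->C
  (3,7):dx=-11,dy=-15->C; (3,8):dx=-3,dy=-7->C; (4,5):dx=+3,dy=+6->C; (4,6):dx=+6,dy=+8->C
  (4,7):dx=-4,dy=-4->C; (4,8):dx=+4,dy=+4->C; (5,6):dx=+3,dy=+2->C; (5,7):dx=-7,dy=-10->C
  (5,8):dx=+1,dy=-2->D; (6,7):dx=-10,dy=-12->C; (6,8):dx=-2,dy=-4->C; (7,8):dx=+8,dy=+8->C
Step 2: C = 27, D = 1, total pairs = 28.
Step 3: tau = (C - D)/(n(n-1)/2) = (27 - 1)/28 = 0.928571.
Step 4: Exact two-sided p-value (enumerate n! = 40320 permutations of y under H0): p = 0.000397.
Step 5: alpha = 0.1. reject H0.

tau_b = 0.9286 (C=27, D=1), p = 0.000397, reject H0.


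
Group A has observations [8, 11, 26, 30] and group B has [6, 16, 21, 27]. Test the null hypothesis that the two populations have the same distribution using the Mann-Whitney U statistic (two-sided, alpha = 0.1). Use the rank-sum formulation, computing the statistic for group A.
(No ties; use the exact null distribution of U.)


Step 1: Combine and sort all 8 observations; assign midranks.
sorted (value, group): (6,Y), (8,X), (11,X), (16,Y), (21,Y), (26,X), (27,Y), (30,X)
ranks: 6->1, 8->2, 11->3, 16->4, 21->5, 26->6, 27->7, 30->8
Step 2: Rank sum for X: R1 = 2 + 3 + 6 + 8 = 19.
Step 3: U_X = R1 - n1(n1+1)/2 = 19 - 4*5/2 = 19 - 10 = 9.
       U_Y = n1*n2 - U_X = 16 - 9 = 7.
Step 4: No ties, so the exact null distribution of U (based on enumerating the C(8,4) = 70 equally likely rank assignments) gives the two-sided p-value.
Step 5: p-value = 0.885714; compare to alpha = 0.1. fail to reject H0.

U_X = 9, p = 0.885714, fail to reject H0 at alpha = 0.1.


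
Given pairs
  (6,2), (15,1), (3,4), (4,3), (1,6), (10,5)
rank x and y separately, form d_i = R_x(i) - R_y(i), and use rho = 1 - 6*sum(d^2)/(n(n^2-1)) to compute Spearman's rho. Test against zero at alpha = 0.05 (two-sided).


Step 1: Rank x and y separately (midranks; no ties here).
rank(x): 6->4, 15->6, 3->2, 4->3, 1->1, 10->5
rank(y): 2->2, 1->1, 4->4, 3->3, 6->6, 5->5
Step 2: d_i = R_x(i) - R_y(i); compute d_i^2.
  (4-2)^2=4, (6-1)^2=25, (2-4)^2=4, (3-3)^2=0, (1-6)^2=25, (5-5)^2=0
sum(d^2) = 58.
Step 3: rho = 1 - 6*58 / (6*(6^2 - 1)) = 1 - 348/210 = -0.657143.
Step 4: Under H0, t = rho * sqrt((n-2)/(1-rho^2)) = -1.7436 ~ t(4).
Step 5: Two-sided p-value from the t-distribution with 4 df = 0.156175.
Step 6: alpha = 0.05. fail to reject H0.

rho = -0.6571, p = 0.156175, fail to reject H0 at alpha = 0.05.


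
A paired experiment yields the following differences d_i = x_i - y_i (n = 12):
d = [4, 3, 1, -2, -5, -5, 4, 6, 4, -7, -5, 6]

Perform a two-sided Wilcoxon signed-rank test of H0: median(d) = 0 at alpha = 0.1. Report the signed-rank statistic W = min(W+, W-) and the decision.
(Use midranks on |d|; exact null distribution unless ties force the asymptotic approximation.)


Step 1: Drop any zero differences (none here) and take |d_i|.
|d| = [4, 3, 1, 2, 5, 5, 4, 6, 4, 7, 5, 6]
Step 2: Midrank |d_i| (ties get averaged ranks).
ranks: |4|->5, |3|->3, |1|->1, |2|->2, |5|->8, |5|->8, |4|->5, |6|->10.5, |4|->5, |7|->12, |5|->8, |6|->10.5
Step 3: Attach original signs; sum ranks with positive sign and with negative sign.
W+ = 5 + 3 + 1 + 5 + 10.5 + 5 + 10.5 = 40
W- = 2 + 8 + 8 + 12 + 8 = 38
(Check: W+ + W- = 78 should equal n(n+1)/2 = 78.)
Step 4: Test statistic W = min(W+, W-) = 38.
Step 5: Ties in |d|, so use the tie-corrected normal approximation.
        E[W] = n(n+1)/4 = 12*13/4 = 39.
        Tie groups: |d|=4 (t=3), |d|=5 (t=3), |d|=6 (t=2); sum(t^3 - t) = 54.
        Var[W] = n(n+1)(2n+1)/24 - sum(t^3-t)/48 = 3900/24 - 54/48 = 161.375.
        z = (W - E[W]) / sqrt(Var[W]) = (38 - 39) / 12.7033 = -0.0787.
        Two-sided p = 2*Phi(z) = 0.937256.
Step 6: alpha = 0.1. fail to reject H0.

W+ = 40, W- = 38, W = min = 38, p = 0.937256, fail to reject H0.


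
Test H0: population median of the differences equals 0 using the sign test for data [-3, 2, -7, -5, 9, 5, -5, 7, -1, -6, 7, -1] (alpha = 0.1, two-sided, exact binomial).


Step 1: Discard zero differences. Original n = 12; n_eff = number of nonzero differences = 12.
Nonzero differences (with sign): -3, +2, -7, -5, +9, +5, -5, +7, -1, -6, +7, -1
Step 2: Count signs: positive = 5, negative = 7.
Step 3: Under H0: P(positive) = 0.5, so the number of positives S ~ Bin(12, 0.5).
Step 4: Two-sided exact p-value = sum of Bin(12,0.5) probabilities at or below the observed probability = 0.774414.
Step 5: alpha = 0.1. fail to reject H0.

n_eff = 12, pos = 5, neg = 7, p = 0.774414, fail to reject H0.


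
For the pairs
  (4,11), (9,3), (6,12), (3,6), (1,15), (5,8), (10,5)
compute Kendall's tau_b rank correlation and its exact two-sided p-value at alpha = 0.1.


Step 1: Enumerate the 21 unordered pairs (i,j) with i<j and classify each by sign(x_j-x_i) * sign(y_j-y_i).
  (1,2):dx=+5,dy=-8->D; (1,3):dx=+2,dy=+1->C; (1,4):dx=-1,dy=-5->C; (1,5):dx=-3,dy=+4->D
  (1,6):dx=+1,dy=-3->D; (1,7):dx=+6,dy=-6->D; (2,3):dx=-3,dy=+9->D; (2,4):dx=-6,dy=+3->D
  (2,5):dx=-8,dy=+12->D; (2,6):dx=-4,dy=+5->D; (2,7):dx=+1,dy=+2->C; (3,4):dx=-3,dy=-6->C
  (3,5):dx=-5,dy=+3->D; (3,6):dx=-1,dy=-4->C; (3,7):dx=+4,dy=-7->D; (4,5):dx=-2,dy=+9->D
  (4,6):dx=+2,dy=+2->C; (4,7):dx=+7,dy=-1->D; (5,6):dx=+4,dy=-7->D; (5,7):dx=+9,dy=-10->D
  (6,7):dx=+5,dy=-3->D
Step 2: C = 6, D = 15, total pairs = 21.
Step 3: tau = (C - D)/(n(n-1)/2) = (6 - 15)/21 = -0.428571.
Step 4: Exact two-sided p-value (enumerate n! = 5040 permutations of y under H0): p = 0.238889.
Step 5: alpha = 0.1. fail to reject H0.

tau_b = -0.4286 (C=6, D=15), p = 0.238889, fail to reject H0.


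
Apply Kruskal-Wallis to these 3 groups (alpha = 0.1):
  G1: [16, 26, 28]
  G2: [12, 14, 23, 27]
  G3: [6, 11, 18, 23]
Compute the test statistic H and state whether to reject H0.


Step 1: Combine all N = 11 observations and assign midranks.
sorted (value, group, rank): (6,G3,1), (11,G3,2), (12,G2,3), (14,G2,4), (16,G1,5), (18,G3,6), (23,G2,7.5), (23,G3,7.5), (26,G1,9), (27,G2,10), (28,G1,11)
Step 2: Sum ranks within each group.
R_1 = 25 (n_1 = 3)
R_2 = 24.5 (n_2 = 4)
R_3 = 16.5 (n_3 = 4)
Step 3: H = 12/(N(N+1)) * sum(R_i^2/n_i) - 3(N+1)
     = 12/(11*12) * (25^2/3 + 24.5^2/4 + 16.5^2/4) - 3*12
     = 0.090909 * 426.458 - 36
     = 2.768939.
Step 4: Ties present; correction factor C = 1 - 6/(11^3 - 11) = 0.995455. Corrected H = 2.768939 / 0.995455 = 2.781583.
Step 5: Under H0, H ~ chi^2(2); p-value = 0.248878.
Step 6: alpha = 0.1. fail to reject H0.

H = 2.7816, df = 2, p = 0.248878, fail to reject H0.


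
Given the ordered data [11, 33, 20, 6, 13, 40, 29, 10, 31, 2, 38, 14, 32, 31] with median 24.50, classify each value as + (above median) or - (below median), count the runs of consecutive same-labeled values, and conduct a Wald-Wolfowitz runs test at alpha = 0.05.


Step 1: Compute median = 24.50; label A = above, B = below.
Labels in order: BABBBAABABABAA  (n_A = 7, n_B = 7)
Step 2: Count runs R = 10.
Step 3: Under H0 (random ordering), E[R] = 2*n_A*n_B/(n_A+n_B) + 1 = 2*7*7/14 + 1 = 8.0000.
        Var[R] = 2*n_A*n_B*(2*n_A*n_B - n_A - n_B) / ((n_A+n_B)^2 * (n_A+n_B-1)) = 8232/2548 = 3.2308.
        SD[R] = 1.7974.
Step 4: Continuity-corrected z = (R - 0.5 - E[R]) / SD[R] = (10 - 0.5 - 8.0000) / 1.7974 = 0.8345.
Step 5: Two-sided p-value via normal approximation = 2*(1 - Phi(|z|)) = 0.403986.
Step 6: alpha = 0.05. fail to reject H0.

R = 10, z = 0.8345, p = 0.403986, fail to reject H0.


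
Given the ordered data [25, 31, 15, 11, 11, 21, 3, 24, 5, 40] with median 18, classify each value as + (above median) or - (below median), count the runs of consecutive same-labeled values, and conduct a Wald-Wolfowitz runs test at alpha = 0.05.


Step 1: Compute median = 18; label A = above, B = below.
Labels in order: AABBBABABA  (n_A = 5, n_B = 5)
Step 2: Count runs R = 7.
Step 3: Under H0 (random ordering), E[R] = 2*n_A*n_B/(n_A+n_B) + 1 = 2*5*5/10 + 1 = 6.0000.
        Var[R] = 2*n_A*n_B*(2*n_A*n_B - n_A - n_B) / ((n_A+n_B)^2 * (n_A+n_B-1)) = 2000/900 = 2.2222.
        SD[R] = 1.4907.
Step 4: Continuity-corrected z = (R - 0.5 - E[R]) / SD[R] = (7 - 0.5 - 6.0000) / 1.4907 = 0.3354.
Step 5: Two-sided p-value via normal approximation = 2*(1 - Phi(|z|)) = 0.737316.
Step 6: alpha = 0.05. fail to reject H0.

R = 7, z = 0.3354, p = 0.737316, fail to reject H0.


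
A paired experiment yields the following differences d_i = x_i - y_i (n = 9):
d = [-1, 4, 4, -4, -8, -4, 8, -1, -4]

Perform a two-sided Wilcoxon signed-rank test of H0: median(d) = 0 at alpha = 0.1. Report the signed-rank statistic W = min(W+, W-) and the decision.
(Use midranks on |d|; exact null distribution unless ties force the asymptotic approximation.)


Step 1: Drop any zero differences (none here) and take |d_i|.
|d| = [1, 4, 4, 4, 8, 4, 8, 1, 4]
Step 2: Midrank |d_i| (ties get averaged ranks).
ranks: |1|->1.5, |4|->5, |4|->5, |4|->5, |8|->8.5, |4|->5, |8|->8.5, |1|->1.5, |4|->5
Step 3: Attach original signs; sum ranks with positive sign and with negative sign.
W+ = 5 + 5 + 8.5 = 18.5
W- = 1.5 + 5 + 8.5 + 5 + 1.5 + 5 = 26.5
(Check: W+ + W- = 45 should equal n(n+1)/2 = 45.)
Step 4: Test statistic W = min(W+, W-) = 18.5.
Step 5: Ties in |d|, so use the tie-corrected normal approximation.
        E[W] = n(n+1)/4 = 9*10/4 = 22.5.
        Tie groups: |d|=1 (t=2), |d|=4 (t=5), |d|=8 (t=2); sum(t^3 - t) = 132.
        Var[W] = n(n+1)(2n+1)/24 - sum(t^3-t)/48 = 1710/24 - 132/48 = 68.5.
        z = (W - E[W]) / sqrt(Var[W]) = (18.5 - 22.5) / 8.2765 = -0.4833.
        Two-sided p = 2*Phi(z) = 0.628884.
Step 6: alpha = 0.1. fail to reject H0.

W+ = 18.5, W- = 26.5, W = min = 18.5, p = 0.628884, fail to reject H0.
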